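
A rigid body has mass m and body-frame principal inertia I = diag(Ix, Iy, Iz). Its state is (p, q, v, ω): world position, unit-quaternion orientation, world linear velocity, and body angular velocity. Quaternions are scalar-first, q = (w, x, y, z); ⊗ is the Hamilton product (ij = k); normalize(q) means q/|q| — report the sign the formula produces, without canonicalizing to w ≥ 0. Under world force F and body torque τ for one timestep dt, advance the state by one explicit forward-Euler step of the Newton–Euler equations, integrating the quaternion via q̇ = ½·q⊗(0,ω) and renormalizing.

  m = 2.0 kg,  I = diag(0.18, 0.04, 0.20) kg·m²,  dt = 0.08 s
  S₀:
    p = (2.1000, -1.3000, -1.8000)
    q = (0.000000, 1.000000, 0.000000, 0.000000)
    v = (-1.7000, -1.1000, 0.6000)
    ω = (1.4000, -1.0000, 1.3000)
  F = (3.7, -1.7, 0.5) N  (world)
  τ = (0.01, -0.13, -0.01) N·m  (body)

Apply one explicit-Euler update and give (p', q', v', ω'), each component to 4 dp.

p + v·dt = (1.9640, -1.3880, -1.7520)
v' = v + a·dt = (-1.5520, -1.1680, 0.6200)
(τ − ω×Iω)/I = (1.2111, -2.3400, -1.0300)
ω + α·dt = (1.4969, -1.1872, 1.2176)
q⊗(0,ω) = (-1.4000000, 0.0000000, -1.3000000, -1.0000000)
q' = normalize(q + ½dt·q⊗(0,ω)) = (-0.0558, 0.9963, -0.0518, -0.0399)

p' = (1.9640, -1.3880, -1.7520)
q' = (-0.0558, 0.9963, -0.0518, -0.0399)
v' = (-1.5520, -1.1680, 0.6200)
ω' = (1.4969, -1.1872, 1.2176)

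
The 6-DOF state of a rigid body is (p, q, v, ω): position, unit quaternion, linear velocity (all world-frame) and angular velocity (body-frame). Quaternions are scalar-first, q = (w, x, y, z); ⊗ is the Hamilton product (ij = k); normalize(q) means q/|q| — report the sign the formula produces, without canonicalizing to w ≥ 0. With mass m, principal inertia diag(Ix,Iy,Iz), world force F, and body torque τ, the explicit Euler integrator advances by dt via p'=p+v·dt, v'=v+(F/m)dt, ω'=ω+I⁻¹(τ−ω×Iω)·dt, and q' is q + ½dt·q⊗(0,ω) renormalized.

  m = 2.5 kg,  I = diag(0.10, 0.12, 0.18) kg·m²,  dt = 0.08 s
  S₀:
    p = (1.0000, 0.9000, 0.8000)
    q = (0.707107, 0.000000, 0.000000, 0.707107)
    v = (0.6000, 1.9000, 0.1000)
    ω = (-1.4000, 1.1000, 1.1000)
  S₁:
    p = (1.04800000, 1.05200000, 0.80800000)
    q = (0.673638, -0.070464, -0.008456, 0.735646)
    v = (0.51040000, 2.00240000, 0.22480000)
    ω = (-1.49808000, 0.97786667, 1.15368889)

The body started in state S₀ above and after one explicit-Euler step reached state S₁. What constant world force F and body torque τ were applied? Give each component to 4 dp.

Δv = v₁−v₀ = (-0.08960000, 0.10240000, 0.12480000)
applied force F = (-2.8000, 3.2000, 3.9000)
Δω = ω₁−ω₀ = (-0.09808000, -0.12213333, 0.05368889)
precession coupling = (0.0726, 0.1232, -0.0308)
τ = I·(Δω/dt) + ω₀×(Iω₀) = (-0.0500, -0.0600, 0.0900)

F = (-2.8000, 3.2000, 3.9000)
τ = (-0.0500, -0.0600, 0.0900)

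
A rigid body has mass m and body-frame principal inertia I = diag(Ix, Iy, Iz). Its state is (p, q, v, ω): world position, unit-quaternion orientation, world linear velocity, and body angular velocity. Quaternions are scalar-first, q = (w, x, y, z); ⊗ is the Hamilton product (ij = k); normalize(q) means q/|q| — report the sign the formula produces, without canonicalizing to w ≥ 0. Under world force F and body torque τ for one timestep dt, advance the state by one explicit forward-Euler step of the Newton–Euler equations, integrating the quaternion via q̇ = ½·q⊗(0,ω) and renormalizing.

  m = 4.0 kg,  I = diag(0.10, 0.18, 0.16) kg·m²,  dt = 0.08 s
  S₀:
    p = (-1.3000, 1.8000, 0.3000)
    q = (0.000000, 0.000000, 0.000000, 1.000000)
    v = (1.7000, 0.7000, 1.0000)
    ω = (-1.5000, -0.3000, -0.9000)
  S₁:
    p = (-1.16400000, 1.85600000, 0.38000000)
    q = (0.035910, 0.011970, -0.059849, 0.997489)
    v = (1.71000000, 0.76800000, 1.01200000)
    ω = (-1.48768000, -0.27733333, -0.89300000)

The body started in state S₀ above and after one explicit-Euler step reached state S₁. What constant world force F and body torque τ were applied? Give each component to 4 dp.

Δω = ω₁−ω₀ = (0.01232000, 0.02266667, 0.00700000)
gyro term ω₀×Iω₀ = (-0.0054, -0.0810, 0.0360)
I·α + gyro = (0.0100, -0.0300, 0.0500)
v₁ − v₀ = (0.01000000, 0.06800000, 0.01200000)
F = m·Δv/dt = (0.5000, 3.4000, 0.6000)

F = (0.5000, 3.4000, 0.6000)
τ = (0.0100, -0.0300, 0.0500)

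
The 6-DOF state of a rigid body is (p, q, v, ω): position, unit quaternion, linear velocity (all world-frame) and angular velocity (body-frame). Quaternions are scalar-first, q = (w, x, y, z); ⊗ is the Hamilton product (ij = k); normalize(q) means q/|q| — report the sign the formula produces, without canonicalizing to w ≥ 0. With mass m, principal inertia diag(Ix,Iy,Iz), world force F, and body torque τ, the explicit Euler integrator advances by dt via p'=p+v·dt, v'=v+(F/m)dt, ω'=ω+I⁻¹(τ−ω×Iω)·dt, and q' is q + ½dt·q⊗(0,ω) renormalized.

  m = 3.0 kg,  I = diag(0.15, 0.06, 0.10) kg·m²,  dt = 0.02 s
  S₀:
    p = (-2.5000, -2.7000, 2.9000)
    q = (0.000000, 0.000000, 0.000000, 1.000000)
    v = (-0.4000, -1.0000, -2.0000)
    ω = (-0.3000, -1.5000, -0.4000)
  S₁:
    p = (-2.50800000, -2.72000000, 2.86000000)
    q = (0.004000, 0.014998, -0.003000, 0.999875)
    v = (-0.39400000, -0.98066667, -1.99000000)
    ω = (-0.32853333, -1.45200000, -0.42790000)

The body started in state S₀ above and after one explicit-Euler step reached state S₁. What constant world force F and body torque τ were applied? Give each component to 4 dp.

F = (0.9000, 2.9000, 1.5000)
τ = (-0.1900, 0.1500, -0.1800)

rate change Δω = (-0.02853333, 0.04800000, -0.02790000)
I·α + gyro = (-0.1900, 0.1500, -0.1800)
velocity change Δv = (0.00600000, 0.01933333, 0.01000000)
applied force F = (0.9000, 2.9000, 1.5000)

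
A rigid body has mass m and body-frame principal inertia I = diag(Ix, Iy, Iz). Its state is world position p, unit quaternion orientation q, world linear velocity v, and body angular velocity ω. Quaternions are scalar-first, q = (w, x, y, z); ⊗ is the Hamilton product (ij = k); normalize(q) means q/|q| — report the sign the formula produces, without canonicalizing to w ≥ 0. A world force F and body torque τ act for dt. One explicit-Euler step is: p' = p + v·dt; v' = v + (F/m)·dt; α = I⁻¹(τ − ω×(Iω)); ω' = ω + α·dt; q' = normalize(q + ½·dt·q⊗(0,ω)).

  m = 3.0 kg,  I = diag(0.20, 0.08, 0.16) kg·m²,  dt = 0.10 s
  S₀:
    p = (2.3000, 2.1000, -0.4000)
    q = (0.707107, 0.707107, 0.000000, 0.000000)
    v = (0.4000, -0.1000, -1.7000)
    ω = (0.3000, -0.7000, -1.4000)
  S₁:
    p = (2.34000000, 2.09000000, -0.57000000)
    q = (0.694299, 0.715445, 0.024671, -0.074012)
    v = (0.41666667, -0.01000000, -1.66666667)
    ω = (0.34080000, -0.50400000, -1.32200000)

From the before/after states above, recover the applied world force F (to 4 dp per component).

F = (0.5000, 2.7000, 1.0000)

velocity change Δv = (0.01666667, 0.09000000, 0.03333333)
applied force F = (0.5000, 2.7000, 1.0000)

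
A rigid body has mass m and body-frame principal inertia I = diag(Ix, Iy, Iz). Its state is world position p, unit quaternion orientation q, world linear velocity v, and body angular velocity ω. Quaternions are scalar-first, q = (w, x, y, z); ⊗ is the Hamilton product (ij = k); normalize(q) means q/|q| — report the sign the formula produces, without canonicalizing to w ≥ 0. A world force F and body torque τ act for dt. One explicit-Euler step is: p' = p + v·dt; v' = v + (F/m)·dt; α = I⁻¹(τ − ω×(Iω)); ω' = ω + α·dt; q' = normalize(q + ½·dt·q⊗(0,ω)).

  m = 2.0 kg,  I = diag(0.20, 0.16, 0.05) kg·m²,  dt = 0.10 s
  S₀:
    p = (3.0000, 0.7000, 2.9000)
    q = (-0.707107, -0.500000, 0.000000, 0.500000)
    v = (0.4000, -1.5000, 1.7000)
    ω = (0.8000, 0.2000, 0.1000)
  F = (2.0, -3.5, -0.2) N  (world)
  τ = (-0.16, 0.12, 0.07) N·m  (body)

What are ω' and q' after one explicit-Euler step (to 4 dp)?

gyro term ω×Iω = (-0.0022, 0.0120, -0.0064)
angular accel α = (-0.7890, 0.6750, 1.5280)
new body rate ω' = (0.7211, 0.2675, 0.2528)
Hamilton product q⊗(0,ω) = (0.3500000, -0.6656856, 0.3085786, -0.1707107)
q' = normalize(q + ½dt·q⊗(0,ω)) = (-0.6890, -0.5328, 0.0154, 0.4910)

ω' = (0.7211, 0.2675, 0.2528)
q' = (-0.6890, -0.5328, 0.0154, 0.4910)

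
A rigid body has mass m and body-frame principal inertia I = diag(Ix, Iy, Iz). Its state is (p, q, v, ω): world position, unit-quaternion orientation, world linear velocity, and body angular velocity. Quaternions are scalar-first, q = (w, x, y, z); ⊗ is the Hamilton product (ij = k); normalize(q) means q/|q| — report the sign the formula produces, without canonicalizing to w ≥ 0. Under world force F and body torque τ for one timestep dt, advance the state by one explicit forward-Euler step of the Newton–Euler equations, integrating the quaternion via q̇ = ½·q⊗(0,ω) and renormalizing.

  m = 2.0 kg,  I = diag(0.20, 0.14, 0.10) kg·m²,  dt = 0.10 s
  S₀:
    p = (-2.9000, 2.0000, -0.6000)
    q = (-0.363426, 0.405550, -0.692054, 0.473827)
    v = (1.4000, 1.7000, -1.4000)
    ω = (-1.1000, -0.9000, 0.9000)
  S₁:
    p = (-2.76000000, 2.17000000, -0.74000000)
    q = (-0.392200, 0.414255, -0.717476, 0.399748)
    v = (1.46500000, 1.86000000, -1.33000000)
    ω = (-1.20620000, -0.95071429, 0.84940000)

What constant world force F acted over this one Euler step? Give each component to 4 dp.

F = (1.3000, 3.2000, 1.4000)

velocity change Δv = (0.06500000, 0.16000000, 0.07000000)
applied force F = (1.3000, 3.2000, 1.4000)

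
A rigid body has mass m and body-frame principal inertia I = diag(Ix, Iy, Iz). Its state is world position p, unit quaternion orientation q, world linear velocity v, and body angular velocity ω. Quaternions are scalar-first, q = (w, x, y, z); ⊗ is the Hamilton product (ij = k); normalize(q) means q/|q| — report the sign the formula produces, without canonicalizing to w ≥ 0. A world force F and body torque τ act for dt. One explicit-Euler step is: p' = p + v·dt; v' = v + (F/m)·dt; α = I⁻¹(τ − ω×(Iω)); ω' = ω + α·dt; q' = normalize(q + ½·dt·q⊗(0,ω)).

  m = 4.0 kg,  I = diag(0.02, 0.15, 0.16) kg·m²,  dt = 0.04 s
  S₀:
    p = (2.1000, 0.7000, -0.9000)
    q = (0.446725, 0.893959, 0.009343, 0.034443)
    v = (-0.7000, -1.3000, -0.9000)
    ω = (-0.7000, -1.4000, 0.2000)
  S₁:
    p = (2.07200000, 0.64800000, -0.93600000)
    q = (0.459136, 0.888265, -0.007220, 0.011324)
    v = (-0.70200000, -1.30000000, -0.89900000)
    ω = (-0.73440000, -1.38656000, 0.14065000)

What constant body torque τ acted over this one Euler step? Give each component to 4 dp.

τ = (-0.0200, 0.0700, -0.1100)

Δω = ω₁−ω₀ = (-0.03440000, 0.01344000, -0.05935000)
applied torque τ = (-0.0200, 0.0700, -0.1100)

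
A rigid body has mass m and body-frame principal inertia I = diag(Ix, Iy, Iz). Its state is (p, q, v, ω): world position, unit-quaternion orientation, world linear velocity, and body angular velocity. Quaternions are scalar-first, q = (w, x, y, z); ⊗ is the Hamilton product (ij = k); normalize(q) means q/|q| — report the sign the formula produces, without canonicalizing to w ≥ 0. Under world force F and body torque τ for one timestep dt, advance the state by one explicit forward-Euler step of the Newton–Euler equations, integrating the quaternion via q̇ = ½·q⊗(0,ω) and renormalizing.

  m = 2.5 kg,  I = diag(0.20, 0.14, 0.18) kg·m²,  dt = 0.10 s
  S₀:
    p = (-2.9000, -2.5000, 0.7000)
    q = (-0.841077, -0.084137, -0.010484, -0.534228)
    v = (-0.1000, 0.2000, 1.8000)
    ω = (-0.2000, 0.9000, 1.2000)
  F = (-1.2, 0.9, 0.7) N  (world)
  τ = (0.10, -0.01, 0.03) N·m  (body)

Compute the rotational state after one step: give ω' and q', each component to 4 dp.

gyro term ω×Iω = (0.0432, -0.0048, 0.0108)
angular accel α = (0.2840, -0.0371, 0.1067)
new body rate ω' = (-0.1716, 0.8963, 1.2107)
Hamilton product q⊗(0,ω) = (0.6336818, 0.6364398, -0.5491593, -1.0871125)
q + ½dt·q⊗(0,ω), renormalized = (-0.8071, -0.0522, -0.0378, -0.5869)

ω' = (-0.1716, 0.8963, 1.2107)
q' = (-0.8071, -0.0522, -0.0378, -0.5869)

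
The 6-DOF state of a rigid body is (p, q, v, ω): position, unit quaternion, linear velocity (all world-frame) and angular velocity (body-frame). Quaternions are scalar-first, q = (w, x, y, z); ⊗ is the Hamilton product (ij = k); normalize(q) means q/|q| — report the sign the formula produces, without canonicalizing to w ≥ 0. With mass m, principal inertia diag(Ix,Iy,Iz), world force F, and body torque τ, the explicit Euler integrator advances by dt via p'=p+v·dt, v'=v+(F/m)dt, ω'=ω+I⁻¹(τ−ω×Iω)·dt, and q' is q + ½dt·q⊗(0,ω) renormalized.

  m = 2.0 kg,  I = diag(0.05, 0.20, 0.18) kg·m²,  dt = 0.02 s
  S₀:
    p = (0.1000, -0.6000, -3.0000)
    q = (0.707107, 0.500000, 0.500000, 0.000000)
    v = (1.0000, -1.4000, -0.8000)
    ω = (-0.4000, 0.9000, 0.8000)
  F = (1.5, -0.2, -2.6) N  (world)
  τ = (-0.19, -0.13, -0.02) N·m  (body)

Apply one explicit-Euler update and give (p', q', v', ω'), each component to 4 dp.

gyro term ω×Iω = (-0.0144, 0.0416, -0.0540)
(τ − ω×Iω)/I = (-3.5120, -0.8580, 0.1889)
ω' = ω + α·dt = (-0.4702, 0.8828, 0.8038)
Hamilton product q⊗(0,ω) = (-0.2500000, 0.1171572, 0.2363963, 1.2156856)
updated quaternion q' = (0.7046, 0.5011, 0.5023, 0.0122)
p + v·dt = (0.1200, -0.6280, -3.0160)
v + (F/m)dt = (1.0150, -1.4020, -0.8260)

p' = (0.1200, -0.6280, -3.0160)
q' = (0.7046, 0.5011, 0.5023, 0.0122)
v' = (1.0150, -1.4020, -0.8260)
ω' = (-0.4702, 0.8828, 0.8038)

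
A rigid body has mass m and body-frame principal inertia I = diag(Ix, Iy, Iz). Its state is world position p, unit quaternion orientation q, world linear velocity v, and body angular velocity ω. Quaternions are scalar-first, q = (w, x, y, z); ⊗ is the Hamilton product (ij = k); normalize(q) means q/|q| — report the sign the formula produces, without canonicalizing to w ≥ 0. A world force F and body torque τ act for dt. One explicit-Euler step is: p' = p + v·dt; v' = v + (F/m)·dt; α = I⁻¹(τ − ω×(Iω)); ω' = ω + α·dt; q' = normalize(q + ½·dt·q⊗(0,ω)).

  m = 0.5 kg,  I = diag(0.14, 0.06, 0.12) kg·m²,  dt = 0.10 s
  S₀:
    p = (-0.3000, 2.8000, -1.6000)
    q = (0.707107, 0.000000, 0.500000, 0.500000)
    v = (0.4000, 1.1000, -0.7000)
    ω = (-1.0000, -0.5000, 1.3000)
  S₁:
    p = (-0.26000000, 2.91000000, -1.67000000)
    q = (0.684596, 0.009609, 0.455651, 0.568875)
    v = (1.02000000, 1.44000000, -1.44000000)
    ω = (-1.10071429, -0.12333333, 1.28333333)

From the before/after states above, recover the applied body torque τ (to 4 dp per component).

rate change Δω = (-0.10071429, 0.37666667, -0.01666667)
ω₀×(Iω₀) = (-0.0390, -0.0260, -0.0400)
I·α + gyro = (-0.1800, 0.2000, -0.0600)

τ = (-0.1800, 0.2000, -0.0600)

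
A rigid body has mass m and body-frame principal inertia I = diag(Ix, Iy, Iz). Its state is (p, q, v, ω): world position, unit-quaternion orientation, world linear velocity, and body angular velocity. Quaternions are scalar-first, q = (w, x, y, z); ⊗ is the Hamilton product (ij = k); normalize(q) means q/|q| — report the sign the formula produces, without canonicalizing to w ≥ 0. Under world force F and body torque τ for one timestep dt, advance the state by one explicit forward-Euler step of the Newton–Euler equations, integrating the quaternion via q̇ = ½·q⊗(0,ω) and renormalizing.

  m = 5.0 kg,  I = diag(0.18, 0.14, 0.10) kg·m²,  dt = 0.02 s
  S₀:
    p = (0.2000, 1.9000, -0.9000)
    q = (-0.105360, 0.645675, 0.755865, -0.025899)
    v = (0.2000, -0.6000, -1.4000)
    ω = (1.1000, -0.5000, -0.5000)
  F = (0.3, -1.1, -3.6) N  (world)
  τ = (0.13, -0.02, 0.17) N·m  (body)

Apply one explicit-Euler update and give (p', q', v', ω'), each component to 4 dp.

p' = (0.2040, 1.8880, -0.9280)
q' = (-0.1088, 0.6406, 0.7593, -0.0369)
v' = (0.2012, -0.6044, -1.4144)
ω' = (1.1156, -0.4966, -0.4704)

precession coupling ω×(Iω) = (-0.0100, -0.0440, 0.0220)
angular accel α = (0.7778, 0.1714, 1.4800)
ω + α·dt = (1.1156, -0.4966, -0.4704)
q⊗(0,ω) = (-0.3452595, -0.5067780, 0.3470286, -1.1016090)
q' = normalize(q + ½dt·q⊗(0,ω)) = (-0.1088, 0.6406, 0.7593, -0.0369)
a = F/m = (0.0600, -0.2200, -0.7200)
p + v·dt = (0.2040, 1.8880, -0.9280)
new velocity v' = (0.2012, -0.6044, -1.4144)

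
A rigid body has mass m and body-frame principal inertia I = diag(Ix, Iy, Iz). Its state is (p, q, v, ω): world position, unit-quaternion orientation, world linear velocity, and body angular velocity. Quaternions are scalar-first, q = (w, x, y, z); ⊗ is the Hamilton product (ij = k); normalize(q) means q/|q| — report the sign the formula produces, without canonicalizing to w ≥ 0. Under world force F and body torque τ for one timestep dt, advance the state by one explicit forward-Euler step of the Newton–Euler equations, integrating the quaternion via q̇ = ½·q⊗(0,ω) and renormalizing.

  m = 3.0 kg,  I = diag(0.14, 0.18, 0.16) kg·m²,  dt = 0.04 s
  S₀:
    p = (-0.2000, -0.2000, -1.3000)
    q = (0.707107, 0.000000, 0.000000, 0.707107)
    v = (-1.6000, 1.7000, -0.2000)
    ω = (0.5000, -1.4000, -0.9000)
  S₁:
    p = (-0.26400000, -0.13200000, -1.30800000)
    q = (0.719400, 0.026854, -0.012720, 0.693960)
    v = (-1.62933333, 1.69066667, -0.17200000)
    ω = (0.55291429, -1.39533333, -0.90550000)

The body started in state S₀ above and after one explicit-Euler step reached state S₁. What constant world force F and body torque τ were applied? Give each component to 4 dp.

Δv = v₁−v₀ = (-0.02933333, -0.00933333, 0.02800000)
applied force F = (-2.2000, -0.7000, 2.1000)
ω₁ − ω₀ = (0.05291429, 0.00466667, -0.00550000)
ω₀×(Iω₀) = (-0.0252, 0.0090, -0.0280)
I·α + gyro = (0.1600, 0.0300, -0.0500)

F = (-2.2000, -0.7000, 2.1000)
τ = (0.1600, 0.0300, -0.0500)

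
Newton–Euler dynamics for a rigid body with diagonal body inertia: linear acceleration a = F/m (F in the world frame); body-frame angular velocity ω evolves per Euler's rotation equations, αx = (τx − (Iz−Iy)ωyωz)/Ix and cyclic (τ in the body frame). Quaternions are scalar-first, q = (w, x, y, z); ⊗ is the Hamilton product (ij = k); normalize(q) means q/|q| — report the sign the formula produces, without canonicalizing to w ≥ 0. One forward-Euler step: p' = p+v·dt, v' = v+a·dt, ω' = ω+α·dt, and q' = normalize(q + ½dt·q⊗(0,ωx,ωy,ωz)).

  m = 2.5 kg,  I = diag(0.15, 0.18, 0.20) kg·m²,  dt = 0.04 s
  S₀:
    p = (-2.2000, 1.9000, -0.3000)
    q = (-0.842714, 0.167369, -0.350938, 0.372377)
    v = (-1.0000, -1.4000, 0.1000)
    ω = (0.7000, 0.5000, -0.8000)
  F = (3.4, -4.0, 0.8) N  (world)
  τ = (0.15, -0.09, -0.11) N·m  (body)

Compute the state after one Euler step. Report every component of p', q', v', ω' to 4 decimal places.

p' = (-2.2400, 1.8440, -0.2960)
q' = (-0.8354, 0.1574, -0.3514, 0.3923)
v' = (-0.9456, -1.4640, 0.1128)
ω' = (0.7421, 0.4738, -0.8241)

ω×(Iω) gyroscopic = (-0.0080, 0.0280, 0.0105)
angular accel α = (1.0533, -0.6556, -0.6025)
new body rate ω' = (0.7421, 0.4738, -0.8241)
Hamilton product q⊗(0,ω) = (0.3562123, -0.4953379, -0.0267979, 1.0035123)
q' = normalize(q + ½dt·q⊗(0,ω)) = (-0.8354, 0.1574, -0.3514, 0.3923)
linear accel F/m = (1.3600, -1.6000, 0.3200)
p' = p + v·dt = (-2.2400, 1.8440, -0.2960)
v + (F/m)dt = (-0.9456, -1.4640, 0.1128)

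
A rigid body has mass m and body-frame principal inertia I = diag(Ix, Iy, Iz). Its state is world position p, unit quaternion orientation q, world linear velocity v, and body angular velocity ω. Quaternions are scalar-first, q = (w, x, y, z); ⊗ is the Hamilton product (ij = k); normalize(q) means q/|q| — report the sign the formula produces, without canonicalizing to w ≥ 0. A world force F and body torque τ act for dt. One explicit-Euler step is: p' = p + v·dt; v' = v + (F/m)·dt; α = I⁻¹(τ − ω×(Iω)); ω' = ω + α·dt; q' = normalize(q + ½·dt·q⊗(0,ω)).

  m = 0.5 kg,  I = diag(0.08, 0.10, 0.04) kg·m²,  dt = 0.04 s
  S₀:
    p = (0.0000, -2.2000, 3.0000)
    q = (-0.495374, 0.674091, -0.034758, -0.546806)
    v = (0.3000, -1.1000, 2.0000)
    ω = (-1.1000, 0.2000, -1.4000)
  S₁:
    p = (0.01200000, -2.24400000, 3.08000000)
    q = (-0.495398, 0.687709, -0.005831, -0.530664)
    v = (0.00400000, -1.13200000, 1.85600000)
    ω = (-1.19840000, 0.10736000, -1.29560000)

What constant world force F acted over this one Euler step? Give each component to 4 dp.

F = (-3.7000, -0.4000, -1.8000)

velocity change Δv = (-0.29600000, -0.03200000, -0.14400000)
F = m·Δv/dt = (-3.7000, -0.4000, -1.8000)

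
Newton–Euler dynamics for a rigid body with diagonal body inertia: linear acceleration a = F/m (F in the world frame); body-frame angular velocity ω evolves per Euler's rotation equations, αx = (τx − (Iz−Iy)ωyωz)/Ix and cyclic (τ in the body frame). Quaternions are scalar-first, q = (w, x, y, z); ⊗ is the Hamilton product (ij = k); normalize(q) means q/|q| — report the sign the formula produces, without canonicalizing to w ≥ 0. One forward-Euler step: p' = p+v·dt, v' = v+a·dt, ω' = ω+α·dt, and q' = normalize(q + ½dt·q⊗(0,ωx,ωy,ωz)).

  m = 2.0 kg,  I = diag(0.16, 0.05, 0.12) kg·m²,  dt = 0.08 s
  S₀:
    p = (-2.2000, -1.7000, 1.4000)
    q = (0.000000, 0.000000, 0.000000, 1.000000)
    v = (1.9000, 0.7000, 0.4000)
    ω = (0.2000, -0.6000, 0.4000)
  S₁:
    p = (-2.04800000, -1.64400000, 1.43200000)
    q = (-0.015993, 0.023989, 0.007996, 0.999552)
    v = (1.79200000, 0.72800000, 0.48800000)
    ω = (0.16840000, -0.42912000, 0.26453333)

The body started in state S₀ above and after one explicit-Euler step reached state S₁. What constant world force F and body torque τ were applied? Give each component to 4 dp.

F = (-2.7000, 0.7000, 2.2000)
τ = (-0.0800, 0.1100, -0.1900)

Δω = ω₁−ω₀ = (-0.03160000, 0.17088000, -0.13546667)
gyro term ω₀×Iω₀ = (-0.0168, 0.0032, 0.0132)
I·α + gyro = (-0.0800, 0.1100, -0.1900)
Δv = v₁−v₀ = (-0.10800000, 0.02800000, 0.08800000)
F = m·Δv/dt = (-2.7000, 0.7000, 2.2000)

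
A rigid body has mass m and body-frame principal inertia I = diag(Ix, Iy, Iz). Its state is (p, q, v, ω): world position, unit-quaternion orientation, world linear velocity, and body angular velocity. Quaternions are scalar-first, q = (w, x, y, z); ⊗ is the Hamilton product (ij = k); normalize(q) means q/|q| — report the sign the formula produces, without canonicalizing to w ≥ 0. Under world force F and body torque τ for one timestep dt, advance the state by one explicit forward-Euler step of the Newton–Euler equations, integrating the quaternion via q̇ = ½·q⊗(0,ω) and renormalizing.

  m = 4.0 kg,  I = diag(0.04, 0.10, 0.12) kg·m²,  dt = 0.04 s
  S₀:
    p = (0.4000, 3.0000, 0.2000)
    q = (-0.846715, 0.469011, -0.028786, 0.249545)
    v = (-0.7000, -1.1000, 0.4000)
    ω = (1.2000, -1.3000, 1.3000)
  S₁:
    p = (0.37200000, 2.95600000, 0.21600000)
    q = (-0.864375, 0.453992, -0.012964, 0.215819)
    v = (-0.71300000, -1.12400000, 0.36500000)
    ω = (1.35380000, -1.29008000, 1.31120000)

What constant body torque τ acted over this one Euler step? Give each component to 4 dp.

rate change Δω = (0.15380000, 0.00992000, 0.01120000)
ω₀×(Iω₀) = (-0.0338, -0.1248, -0.0936)
I·α + gyro = (0.1200, -0.1000, -0.0600)

τ = (0.1200, -0.1000, -0.0600)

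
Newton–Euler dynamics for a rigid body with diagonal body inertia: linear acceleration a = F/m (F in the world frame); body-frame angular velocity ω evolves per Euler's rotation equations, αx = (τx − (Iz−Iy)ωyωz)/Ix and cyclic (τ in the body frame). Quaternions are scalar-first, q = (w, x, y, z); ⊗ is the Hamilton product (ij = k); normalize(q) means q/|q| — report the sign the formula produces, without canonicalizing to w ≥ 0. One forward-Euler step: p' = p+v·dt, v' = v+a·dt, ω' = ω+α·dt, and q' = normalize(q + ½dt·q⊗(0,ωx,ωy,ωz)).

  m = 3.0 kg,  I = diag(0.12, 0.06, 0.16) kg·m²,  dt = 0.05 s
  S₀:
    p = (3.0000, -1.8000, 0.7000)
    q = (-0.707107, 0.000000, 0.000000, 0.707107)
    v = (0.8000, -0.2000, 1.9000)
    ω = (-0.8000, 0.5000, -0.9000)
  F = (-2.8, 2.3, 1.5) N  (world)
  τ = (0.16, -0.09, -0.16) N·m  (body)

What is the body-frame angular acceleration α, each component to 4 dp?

precession coupling ω×(Iω) = (-0.0450, -0.0288, 0.0240)
(τ − ω×Iω)/I = (1.7083, -1.0200, -1.1500)

α = (1.7083, -1.0200, -1.1500)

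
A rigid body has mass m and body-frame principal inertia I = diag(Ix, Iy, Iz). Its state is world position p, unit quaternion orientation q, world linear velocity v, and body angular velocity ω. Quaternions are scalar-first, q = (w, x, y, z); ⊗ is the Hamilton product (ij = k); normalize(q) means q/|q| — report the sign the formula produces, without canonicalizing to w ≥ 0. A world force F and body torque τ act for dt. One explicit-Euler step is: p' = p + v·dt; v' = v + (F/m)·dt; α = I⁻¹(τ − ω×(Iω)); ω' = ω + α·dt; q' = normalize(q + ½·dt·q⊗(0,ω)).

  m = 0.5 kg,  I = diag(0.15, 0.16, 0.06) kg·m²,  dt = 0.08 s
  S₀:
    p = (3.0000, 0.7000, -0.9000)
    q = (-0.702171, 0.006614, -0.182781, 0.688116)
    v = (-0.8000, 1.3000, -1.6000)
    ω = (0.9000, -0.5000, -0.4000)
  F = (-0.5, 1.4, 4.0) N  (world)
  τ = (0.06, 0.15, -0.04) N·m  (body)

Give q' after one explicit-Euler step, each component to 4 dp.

q⊗(0,ω) = (0.1779033, -0.2147835, 0.9730355, 0.4420643)
updated quaternion q' = (-0.6944, -0.0020, -0.1437, 0.7051)

q' = (-0.6944, -0.0020, -0.1437, 0.7051)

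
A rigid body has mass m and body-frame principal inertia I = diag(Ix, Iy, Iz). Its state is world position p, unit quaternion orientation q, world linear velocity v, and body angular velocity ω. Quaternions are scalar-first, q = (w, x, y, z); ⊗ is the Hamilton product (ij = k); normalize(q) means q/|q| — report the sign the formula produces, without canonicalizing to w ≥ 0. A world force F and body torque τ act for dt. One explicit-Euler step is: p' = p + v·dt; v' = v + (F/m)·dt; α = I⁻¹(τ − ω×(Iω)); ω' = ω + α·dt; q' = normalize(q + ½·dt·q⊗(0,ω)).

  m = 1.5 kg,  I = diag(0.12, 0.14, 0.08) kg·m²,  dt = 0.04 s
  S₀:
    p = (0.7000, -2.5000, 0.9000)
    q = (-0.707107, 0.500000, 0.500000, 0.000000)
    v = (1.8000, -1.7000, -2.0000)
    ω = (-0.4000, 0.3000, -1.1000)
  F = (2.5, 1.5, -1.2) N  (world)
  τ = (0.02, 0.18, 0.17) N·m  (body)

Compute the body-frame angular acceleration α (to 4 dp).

ω×(Iω) gyroscopic = (0.0198, 0.0176, -0.0024)
α = I⁻¹(τ − ω×Iω) = (0.0017, 1.1600, 2.1550)

α = (0.0017, 1.1600, 2.1550)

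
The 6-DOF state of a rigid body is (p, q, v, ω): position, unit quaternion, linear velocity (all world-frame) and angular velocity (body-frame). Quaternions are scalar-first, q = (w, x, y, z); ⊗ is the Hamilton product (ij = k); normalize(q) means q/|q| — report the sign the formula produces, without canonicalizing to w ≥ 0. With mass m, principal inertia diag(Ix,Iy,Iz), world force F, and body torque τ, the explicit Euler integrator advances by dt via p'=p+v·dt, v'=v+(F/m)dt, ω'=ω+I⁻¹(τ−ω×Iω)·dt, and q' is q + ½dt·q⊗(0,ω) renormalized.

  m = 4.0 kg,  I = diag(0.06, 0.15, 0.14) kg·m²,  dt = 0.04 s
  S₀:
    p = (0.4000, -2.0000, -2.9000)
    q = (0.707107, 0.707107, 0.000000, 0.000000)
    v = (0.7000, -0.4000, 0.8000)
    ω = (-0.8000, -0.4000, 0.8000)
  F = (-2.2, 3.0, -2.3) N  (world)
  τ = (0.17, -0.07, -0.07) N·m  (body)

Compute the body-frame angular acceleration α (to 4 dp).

α = (2.7800, -0.8080, -0.7057)

precession coupling ω×(Iω) = (0.0032, 0.0512, 0.0288)
angular accel α = (2.7800, -0.8080, -0.7057)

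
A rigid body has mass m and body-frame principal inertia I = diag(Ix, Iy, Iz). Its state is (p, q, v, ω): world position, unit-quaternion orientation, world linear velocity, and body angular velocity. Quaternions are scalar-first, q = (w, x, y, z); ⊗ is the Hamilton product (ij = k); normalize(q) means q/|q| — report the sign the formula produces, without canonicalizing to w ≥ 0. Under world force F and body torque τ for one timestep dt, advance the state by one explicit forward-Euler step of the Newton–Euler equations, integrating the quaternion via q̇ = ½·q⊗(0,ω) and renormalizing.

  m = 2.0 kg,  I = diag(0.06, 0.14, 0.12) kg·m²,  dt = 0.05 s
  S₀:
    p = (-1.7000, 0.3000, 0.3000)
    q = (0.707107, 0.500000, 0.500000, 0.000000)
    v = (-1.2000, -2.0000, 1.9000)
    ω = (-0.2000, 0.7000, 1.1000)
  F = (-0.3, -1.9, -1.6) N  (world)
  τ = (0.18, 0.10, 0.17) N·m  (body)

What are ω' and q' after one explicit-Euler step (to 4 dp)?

ω' = (-0.0372, 0.7310, 1.1755)
q' = (0.7005, 0.5099, 0.4984, 0.0307)

precession coupling ω×(Iω) = (-0.0154, 0.0132, -0.0112)
(τ − ω×Iω)/I = (3.2567, 0.6200, 1.5100)
ω + α·dt = (-0.0372, 0.7310, 1.1755)
Hamilton product q⊗(0,ω) = (-0.2500000, 0.4085786, -0.0550251, 1.2278177)
updated quaternion q' = (0.7005, 0.5099, 0.4984, 0.0307)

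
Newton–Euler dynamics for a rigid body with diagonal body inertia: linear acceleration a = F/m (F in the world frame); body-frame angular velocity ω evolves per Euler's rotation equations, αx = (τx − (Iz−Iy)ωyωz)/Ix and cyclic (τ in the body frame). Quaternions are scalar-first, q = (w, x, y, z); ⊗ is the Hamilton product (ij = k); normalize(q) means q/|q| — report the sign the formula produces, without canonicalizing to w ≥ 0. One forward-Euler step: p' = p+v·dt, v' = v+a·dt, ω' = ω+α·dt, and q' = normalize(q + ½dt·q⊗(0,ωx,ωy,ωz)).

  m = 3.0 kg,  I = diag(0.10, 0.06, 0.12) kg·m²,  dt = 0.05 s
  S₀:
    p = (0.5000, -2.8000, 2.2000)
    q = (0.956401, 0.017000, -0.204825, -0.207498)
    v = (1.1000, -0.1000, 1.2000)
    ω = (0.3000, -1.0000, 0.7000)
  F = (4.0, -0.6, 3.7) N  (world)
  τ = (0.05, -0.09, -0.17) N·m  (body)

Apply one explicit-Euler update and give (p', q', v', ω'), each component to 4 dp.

p' = (0.5550, -2.8050, 2.2600)
q' = (0.9543, 0.0154, -0.2305, -0.1896)
v' = (1.1667, -0.1100, 1.2617)
ω' = (0.3460, -1.0715, 0.6242)

p + v·dt = (0.5550, -2.8050, 2.2600)
v + (F/m)dt = (1.1667, -0.1100, 1.2617)
ω×(Iω) gyroscopic = (-0.0420, -0.0042, 0.0120)
(τ − ω×Iω)/I = (0.9200, -1.4300, -1.5167)
new body rate ω' = (0.3460, -1.0715, 0.6242)
Hamilton product q⊗(0,ω) = (-0.0646764, -0.0639552, -1.0305504, 0.7139282)
updated quaternion q' = (0.9543, 0.0154, -0.2305, -0.1896)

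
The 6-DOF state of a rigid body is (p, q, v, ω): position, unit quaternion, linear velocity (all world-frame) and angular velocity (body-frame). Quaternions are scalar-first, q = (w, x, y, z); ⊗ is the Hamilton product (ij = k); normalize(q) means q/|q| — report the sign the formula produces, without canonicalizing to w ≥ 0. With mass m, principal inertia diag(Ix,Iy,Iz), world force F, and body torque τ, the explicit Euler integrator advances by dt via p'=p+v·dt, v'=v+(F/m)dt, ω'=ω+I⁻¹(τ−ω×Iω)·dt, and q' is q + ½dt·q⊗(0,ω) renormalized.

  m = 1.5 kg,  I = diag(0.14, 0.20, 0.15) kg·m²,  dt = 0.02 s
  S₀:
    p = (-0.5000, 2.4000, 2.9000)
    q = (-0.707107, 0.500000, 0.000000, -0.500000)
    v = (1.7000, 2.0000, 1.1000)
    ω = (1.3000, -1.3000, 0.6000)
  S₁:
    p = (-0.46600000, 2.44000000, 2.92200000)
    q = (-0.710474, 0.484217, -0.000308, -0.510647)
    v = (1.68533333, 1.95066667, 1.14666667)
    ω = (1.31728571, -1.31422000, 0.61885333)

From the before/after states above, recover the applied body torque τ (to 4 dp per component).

τ = (0.1600, -0.1500, 0.0400)

rate change Δω = (0.01728571, -0.01422000, 0.01885333)
ω₀×(Iω₀) = (0.0390, -0.0078, -0.1014)
I·α + gyro = (0.1600, -0.1500, 0.0400)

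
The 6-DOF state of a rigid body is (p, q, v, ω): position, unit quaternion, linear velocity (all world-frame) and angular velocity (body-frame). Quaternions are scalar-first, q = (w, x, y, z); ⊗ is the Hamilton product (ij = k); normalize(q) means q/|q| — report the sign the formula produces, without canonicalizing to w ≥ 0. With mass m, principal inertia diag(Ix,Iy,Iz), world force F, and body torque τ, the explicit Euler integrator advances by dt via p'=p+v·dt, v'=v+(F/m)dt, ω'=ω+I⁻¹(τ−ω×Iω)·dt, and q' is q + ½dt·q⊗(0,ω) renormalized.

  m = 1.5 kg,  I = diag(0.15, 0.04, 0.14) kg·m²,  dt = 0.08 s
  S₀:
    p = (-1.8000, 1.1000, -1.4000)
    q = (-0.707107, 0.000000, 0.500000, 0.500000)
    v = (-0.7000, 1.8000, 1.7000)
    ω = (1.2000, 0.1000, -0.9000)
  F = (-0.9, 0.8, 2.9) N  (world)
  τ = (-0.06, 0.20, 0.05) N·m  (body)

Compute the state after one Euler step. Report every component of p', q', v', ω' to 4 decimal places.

p' = (-1.8560, 1.2440, -1.2640)
q' = (-0.6899, -0.0538, 0.5202, 0.5006)
v' = (-0.7480, 1.8427, 1.8547)
ω' = (1.1728, 0.5216, -0.8639)

a = (-0.6000, 0.5333, 1.9333)
p + v·dt = (-1.8560, 1.2440, -1.2640)
new velocity v' = (-0.7480, 1.8427, 1.8547)
α = I⁻¹(τ − ω×Iω) = (-0.3400, 5.2700, 0.4514)
ω' = ω + α·dt = (1.1728, 0.5216, -0.8639)
2q̇ = q⊗(0,ω) = (0.4000000, -1.3485284, 0.5292893, 0.0363963)
q' = normalize(q + ½dt·q⊗(0,ω)) = (-0.6899, -0.0538, 0.5202, 0.5006)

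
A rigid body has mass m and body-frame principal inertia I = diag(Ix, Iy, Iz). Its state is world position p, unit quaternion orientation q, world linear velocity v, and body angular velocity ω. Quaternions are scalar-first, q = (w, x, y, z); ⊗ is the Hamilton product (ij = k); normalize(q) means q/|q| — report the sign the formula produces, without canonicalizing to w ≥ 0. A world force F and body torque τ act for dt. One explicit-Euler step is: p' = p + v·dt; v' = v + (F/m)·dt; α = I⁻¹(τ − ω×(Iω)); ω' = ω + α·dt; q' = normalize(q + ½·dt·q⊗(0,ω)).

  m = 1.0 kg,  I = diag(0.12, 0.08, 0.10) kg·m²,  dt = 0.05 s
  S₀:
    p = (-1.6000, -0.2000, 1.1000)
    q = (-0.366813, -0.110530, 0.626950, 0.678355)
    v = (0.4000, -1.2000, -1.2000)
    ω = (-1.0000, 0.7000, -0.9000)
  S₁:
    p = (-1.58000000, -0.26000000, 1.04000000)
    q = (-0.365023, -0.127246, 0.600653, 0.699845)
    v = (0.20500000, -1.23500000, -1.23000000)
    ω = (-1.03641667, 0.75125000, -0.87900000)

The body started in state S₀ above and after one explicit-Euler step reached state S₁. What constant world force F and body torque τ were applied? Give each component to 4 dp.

ω₁ − ω₀ = (-0.03641667, 0.05125000, 0.02100000)
ω₀×(Iω₀) = (-0.0126, 0.0180, 0.0280)
applied torque τ = (-0.1000, 0.1000, 0.0700)
v₁ − v₀ = (-0.19500000, -0.03500000, -0.03000000)
applied force F = (-3.9000, -0.7000, -0.6000)

F = (-3.9000, -0.7000, -0.6000)
τ = (-0.1000, 0.1000, 0.0700)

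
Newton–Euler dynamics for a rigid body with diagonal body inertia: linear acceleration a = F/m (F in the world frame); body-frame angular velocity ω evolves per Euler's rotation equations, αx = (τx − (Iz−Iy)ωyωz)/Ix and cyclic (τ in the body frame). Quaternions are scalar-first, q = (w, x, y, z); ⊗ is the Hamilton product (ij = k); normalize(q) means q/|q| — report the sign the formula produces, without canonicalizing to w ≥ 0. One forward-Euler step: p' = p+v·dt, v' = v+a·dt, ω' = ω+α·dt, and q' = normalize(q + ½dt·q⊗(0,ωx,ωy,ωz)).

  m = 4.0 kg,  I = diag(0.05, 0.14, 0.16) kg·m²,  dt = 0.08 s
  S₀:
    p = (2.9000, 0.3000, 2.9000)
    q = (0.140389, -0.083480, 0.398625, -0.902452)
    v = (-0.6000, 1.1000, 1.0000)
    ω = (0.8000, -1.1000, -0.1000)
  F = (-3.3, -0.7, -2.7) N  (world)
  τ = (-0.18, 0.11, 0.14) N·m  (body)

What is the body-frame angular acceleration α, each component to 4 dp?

gyro term ω×Iω = (0.0022, 0.0088, -0.0792)
angular accel α = (-3.6440, 0.7229, 1.3700)

α = (-3.6440, 0.7229, 1.3700)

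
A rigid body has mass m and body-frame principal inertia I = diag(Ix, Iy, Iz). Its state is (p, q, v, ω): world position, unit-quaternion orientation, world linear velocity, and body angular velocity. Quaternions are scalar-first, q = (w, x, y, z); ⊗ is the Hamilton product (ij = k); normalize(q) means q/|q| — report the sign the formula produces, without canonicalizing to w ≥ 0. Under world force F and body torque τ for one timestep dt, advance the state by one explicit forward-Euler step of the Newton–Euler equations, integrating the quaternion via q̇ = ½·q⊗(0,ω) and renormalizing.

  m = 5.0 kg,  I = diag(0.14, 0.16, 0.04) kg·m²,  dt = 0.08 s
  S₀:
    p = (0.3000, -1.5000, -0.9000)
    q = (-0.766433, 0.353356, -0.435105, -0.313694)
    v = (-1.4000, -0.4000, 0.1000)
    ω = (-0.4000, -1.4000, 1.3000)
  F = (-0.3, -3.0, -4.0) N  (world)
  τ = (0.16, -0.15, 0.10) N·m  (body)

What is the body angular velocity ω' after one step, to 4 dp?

ω' = (-0.4334, -1.4490, 1.4776)

precession coupling ω×(Iω) = (0.2184, -0.0520, 0.0112)
angular accel α = (-0.4171, -0.6125, 2.2200)
ω + α·dt = (-0.4334, -1.4490, 1.4776)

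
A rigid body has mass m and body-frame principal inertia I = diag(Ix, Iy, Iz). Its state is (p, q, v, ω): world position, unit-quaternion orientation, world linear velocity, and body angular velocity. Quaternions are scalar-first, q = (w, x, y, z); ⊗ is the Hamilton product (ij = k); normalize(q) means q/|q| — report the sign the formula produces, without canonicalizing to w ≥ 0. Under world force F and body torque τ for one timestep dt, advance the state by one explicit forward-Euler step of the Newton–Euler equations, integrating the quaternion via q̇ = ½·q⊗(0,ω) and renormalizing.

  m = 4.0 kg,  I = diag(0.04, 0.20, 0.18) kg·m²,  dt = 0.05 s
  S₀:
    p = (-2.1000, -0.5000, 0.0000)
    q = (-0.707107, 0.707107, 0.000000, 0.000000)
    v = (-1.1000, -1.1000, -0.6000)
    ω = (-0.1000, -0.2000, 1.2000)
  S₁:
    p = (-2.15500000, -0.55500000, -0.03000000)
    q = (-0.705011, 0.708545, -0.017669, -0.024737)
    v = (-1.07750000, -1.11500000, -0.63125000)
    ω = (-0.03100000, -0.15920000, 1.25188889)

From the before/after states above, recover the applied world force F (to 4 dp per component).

v₁ − v₀ = (0.02250000, -0.01500000, -0.03125000)
applied force F = (1.8000, -1.2000, -2.5000)

F = (1.8000, -1.2000, -2.5000)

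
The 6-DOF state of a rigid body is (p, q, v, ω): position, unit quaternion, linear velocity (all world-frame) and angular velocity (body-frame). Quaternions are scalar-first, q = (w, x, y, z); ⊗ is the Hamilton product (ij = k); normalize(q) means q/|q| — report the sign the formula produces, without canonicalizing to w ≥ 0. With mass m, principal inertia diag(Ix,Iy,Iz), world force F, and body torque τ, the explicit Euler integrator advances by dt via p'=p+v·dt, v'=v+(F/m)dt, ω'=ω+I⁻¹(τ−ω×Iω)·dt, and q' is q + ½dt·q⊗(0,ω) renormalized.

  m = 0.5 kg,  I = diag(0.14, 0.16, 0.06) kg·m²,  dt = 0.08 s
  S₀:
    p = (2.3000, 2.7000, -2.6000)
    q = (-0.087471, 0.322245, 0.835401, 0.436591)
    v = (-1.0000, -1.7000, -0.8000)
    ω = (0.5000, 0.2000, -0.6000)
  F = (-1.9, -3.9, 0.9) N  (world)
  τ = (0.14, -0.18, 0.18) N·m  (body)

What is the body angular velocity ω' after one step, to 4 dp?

ω' = (0.5731, 0.1220, -0.3627)

ω×(Iω) gyroscopic = (0.0120, -0.0240, 0.0020)
angular accel α = (0.9143, -0.9750, 2.9667)
ω + α·dt = (0.5731, 0.1220, -0.3627)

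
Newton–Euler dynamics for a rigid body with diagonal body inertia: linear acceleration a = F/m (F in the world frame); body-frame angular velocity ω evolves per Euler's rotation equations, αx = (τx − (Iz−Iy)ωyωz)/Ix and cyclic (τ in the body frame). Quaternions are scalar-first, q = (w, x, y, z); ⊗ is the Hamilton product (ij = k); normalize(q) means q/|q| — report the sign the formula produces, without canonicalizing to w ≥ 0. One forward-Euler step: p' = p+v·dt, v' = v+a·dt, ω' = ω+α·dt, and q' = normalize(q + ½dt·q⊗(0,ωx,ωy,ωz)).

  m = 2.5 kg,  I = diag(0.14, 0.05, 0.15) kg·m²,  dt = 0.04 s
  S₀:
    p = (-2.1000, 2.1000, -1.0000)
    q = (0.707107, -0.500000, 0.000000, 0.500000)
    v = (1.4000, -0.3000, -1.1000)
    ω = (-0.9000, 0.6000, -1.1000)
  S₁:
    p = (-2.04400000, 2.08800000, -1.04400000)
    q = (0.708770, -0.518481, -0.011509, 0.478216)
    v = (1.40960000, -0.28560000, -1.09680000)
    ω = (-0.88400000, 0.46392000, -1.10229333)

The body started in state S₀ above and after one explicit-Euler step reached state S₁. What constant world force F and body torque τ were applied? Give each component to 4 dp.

v₁ − v₀ = (0.00960000, 0.01440000, 0.00320000)
applied force F = (0.6000, 0.9000, 0.2000)
ω₁ − ω₀ = (0.01600000, -0.13608000, -0.00229333)
applied torque τ = (-0.0100, -0.1800, 0.0400)

F = (0.6000, 0.9000, 0.2000)
τ = (-0.0100, -0.1800, 0.0400)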